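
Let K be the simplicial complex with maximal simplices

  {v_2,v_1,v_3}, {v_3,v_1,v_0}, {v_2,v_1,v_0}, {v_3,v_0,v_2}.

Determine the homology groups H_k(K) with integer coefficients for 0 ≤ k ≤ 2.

H_0 = Z,  H_1 = 0,  H_2 = Z.

Take the total order v_0 < v_1 < v_2 < v_3 on the vertex set. Then K (dimension 2) consists of the simplices:

  0-simplices (4): [v_0], [v_1], [v_2], [v_3]
  1-simplices (6): [v_0,v_1], [v_0,v_2], [v_0,v_3], [v_1,v_2], [v_1,v_3], [v_2,v_3]
  2-simplices (4): [v_0,v_1,v_2], [v_0,v_1,v_3], [v_0,v_2,v_3], [v_1,v_2,v_3]

so the chain groups are C_0 ≅ Z^4, C_1 ≅ Z^6, C_2 ≅ Z^4.

∂_1: C_1 → C_0 is given by ∂[p,q] = [q] − [p].
This gives a 4×6 integer matrix of rank 3; reducing to Smith normal form yields diagonal entries (1,1,1).

The boundary map ∂_2: C_2 → C_1 acts by ∂[p,q,r] = [q,r] − [p,r] + [p,q]. For instance
  ∂[v_0,v_1,v_2] = [v_1,v_2] − [v_0,v_2] + [v_0,v_1],
  ∂[v_1,v_2,v_3] = [v_2,v_3] − [v_1,v_3] + [v_1,v_2].
The resulting 6×4 matrix has rank 3, and its Smith normal form has invariant factors (1,1,1).

Computing H_k = (kernel of ∂_k) / (image of ∂_{k+1}):

  H_0: rank C_0 − rank ∂_1 = 4 − 3 = 1, and the invariant factors of ∂_1 are all 1, so H_0 = Z.
  H_1: rank ker ∂_1 − rank ∂_2 = (6 − 3) − 3 = 0, and the invariant factors of ∂_2 are all 1, so H_1 = 0.
  H_2: rank ker ∂_2 − rank ∂_3 = (4 − 3) − 0 = 1, and there is no ∂_3, so H_2 = Z.

As a check, the Euler characteristic is 4 − 6 + 4 = 2, which agrees with 1 − 0 + 1 = 2.
(K is a triangulation of the 2-sphere S^2.)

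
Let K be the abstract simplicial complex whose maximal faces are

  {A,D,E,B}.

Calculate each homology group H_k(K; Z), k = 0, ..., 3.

H_0 ≅ Z,  H_1 = 0,  H_2 = 0,  H_3 = 0.

K has 4 vertices, 6 edges, 4 triangles, 1 3-simplex.
rank ∂_0 = 0, rank ∂_1 = 3 ⇒ b_0 = 4 − 0 − 3 = 1; all invariant factors of ∂_1 are 1 so no torsion. So H_0 ≅ Z.
rank ∂_1 = 3, rank ∂_2 = 3 ⇒ b_1 = 6 − 3 − 3 = 0; all invariant factors of ∂_2 are 1 so no torsion. So H_1 ≅ 0.
rank ∂_2 = 3, rank ∂_3 = 1 ⇒ b_2 = 4 − 3 − 1 = 0; all invariant factors of ∂_3 are 1 so no torsion. So H_2 ≅ 0.
rank ∂_3 = 1, rank ∂_4 = 0 ⇒ b_3 = 1 − 1 − 0 = 0. So H_3 ≅ 0.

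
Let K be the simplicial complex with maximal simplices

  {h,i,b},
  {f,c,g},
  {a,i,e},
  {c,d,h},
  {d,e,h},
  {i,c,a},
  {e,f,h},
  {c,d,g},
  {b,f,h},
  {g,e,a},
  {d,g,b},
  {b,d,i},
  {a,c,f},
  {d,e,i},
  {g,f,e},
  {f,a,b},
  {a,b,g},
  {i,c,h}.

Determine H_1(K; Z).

H_1 ≅ Z ⊕ Z/2.

We work with the vertex ordering a < b < c < d < e < f < g < h < i. The simplices of K, each written with vertices in increasing order, are:

  0-simplices (9): a, b, c, d, e, f, g, h, i
  1-simplices (27): ab, ac, ae, af, ag, ai, bd, bf, bg, bh, bi, cd, cf, cg, ch, ci, de, dg, dh, di, ef, eg, eh, ei, fg, fh, hi
  2-simplices (18): abf, abg, acf, aci, aeg, aei, bdg, bdi, bfh, bhi, cdg, cdh, cfg, chi, deh, dei, efg, efh

so the chain groups are C_0 ≅ Z^9, C_1 ≅ Z^27, C_2 ≅ Z^18.

The boundary map ∂_1: C_1 → C_0 maps an edge to its endpoints' difference, ∂[p,q] = q − p. For instance
  ∂dh = h − d.
As a 9×27 matrix over Z this has rank 8, with invariant factors (1,1,1,1,1,1,1,1).

Boundary ∂_2: C_2 → C_1 sends each 2-simplex [p,q,r] to [q,r] − [p,r] + [p,q]. For instance
  ∂cfg = fg − cg + cf,
  ∂aei = ei − ai + ae.
As a 27×18 matrix over Z this has rank 18, with invariant factors (1,1,1,1,1,1,1,1,1,1,1,1,1,1,1,1,1,2).

Now H_k = ker ∂_k / im ∂_{k+1}, so:

  H_1: rank ker ∂_1 − rank ∂_2 = (27 − 8) − 18 = 1, and ∂_2 has invariant factor 2 > 1, so H_1 = Z ⊕ Z/2.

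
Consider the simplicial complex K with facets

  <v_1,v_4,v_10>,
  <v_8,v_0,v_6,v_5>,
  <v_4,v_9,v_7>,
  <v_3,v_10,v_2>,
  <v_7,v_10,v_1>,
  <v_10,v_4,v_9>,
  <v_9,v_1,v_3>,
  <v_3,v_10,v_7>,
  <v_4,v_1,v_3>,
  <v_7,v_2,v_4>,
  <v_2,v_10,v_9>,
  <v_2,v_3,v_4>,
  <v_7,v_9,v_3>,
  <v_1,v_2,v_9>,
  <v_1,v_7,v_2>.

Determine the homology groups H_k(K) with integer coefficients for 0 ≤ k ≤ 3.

H_0 = Z^2,  H_1 = Z^2,  H_2 = Z,  H_3 = 0.

We work with the vertex ordering v_0 < v_1 < v_2 < v_3 < v_4 < v_5 < v_6 < v_7 < v_8 < v_9 < v_10. The simplices of K, each written with vertices in increasing order, are:

  0-simplices (11): [v_0], [v_1], [v_2], [v_3], [v_4], [v_5], [v_6], [v_7], [v_8], [v_9], [v_10]
  1-simplices (27): (27 of them)
  2-simplices (18): (18 of them)
  3-simplices (1): [v_0,v_5,v_6,v_8]

giving chain groups C_0 ≅ Z^11, C_1 ≅ Z^27, C_2 ≅ Z^18, C_3 ≅ Z^1.

Boundary ∂_1: C_1 → C_0 maps an edge to its endpoints' difference, ∂[p,q] = q − p.
The 11×27 boundary matrix has rank 9 and Smith normal form diag(1,1,1,1,1,1,1,1,1).

The boundary map ∂_2: C_2 → C_1 maps a triangle to the signed sum of its edges. For instance
  ∂[v_1,v_2,v_9] = [v_2,v_9] − [v_1,v_9] + [v_1,v_2],
  ∂[v_1,v_2,v_7] = [v_2,v_7] − [v_1,v_7] + [v_1,v_2].
The 27×18 boundary matrix has rank 16 and Smith normal form diag(1,1,1,1,1,1,1,1,1,1,1,1,1,1,1,1).

The boundary map ∂_3: C_3 → C_2 sends each 3-simplex σ to the alternating sum Σ_i (−1)^i (σ with its i-th vertex removed). For instance
  ∂[v_0,v_5,v_6,v_8] = [v_5,v_6,v_8] − [v_0,v_6,v_8] + [v_0,v_5,v_8] − [v_0,v_5,v_6].
This gives a 18×1 integer matrix of rank 1; reducing to Smith normal form yields diagonal entries (1).

Reading off H_k = ker ∂_k / im ∂_{k+1}:

  H_0: rank C_0 − rank ∂_1 = 11 − 9 = 2, and the invariant factors of ∂_1 are all 1, so H_0 = Z^2.
  H_1: rank ker ∂_1 − rank ∂_2 = (27 − 9) − 16 = 2, and the invariant factors of ∂_2 are all 1, so H_1 = Z^2.
  H_2: rank ker ∂_2 − rank ∂_3 = (18 − 16) − 1 = 1, and the invariant factors of ∂_3 are all 1, so H_2 = Z.
  H_3: rank ker ∂_3 − rank ∂_4 = (1 − 1) − 0 = 0, and there is no ∂_4, so H_3 = 0.

(K is a triangulation of the disjoint union of the torus T^2 and the 3-simplex.)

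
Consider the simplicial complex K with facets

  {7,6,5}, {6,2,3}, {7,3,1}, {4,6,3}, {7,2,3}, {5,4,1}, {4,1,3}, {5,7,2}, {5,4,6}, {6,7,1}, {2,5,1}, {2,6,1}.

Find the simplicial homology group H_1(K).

H_1 ≅ Z/2Z.

Fix the vertex order 1 < 2 < 3 < 4 < 5 < 6 < 7 and write every simplex with vertices in increasing order. Then dim K = 2 and the simplices of K are:

  0-simplices (7): [1], [2], [3], [4], [5], [6], [7]
  1-simplices (18): [1,2], [1,3], [1,4], [1,5], [1,6], [1,7], [2,3], [2,5], [2,6], [2,7], [3,4], [3,6], [3,7], [4,5], [4,6], [5,6], [5,7], [6,7]
  2-simplices (12): [1,2,5], [1,2,6], [1,3,4], [1,3,7], [1,4,5], [1,6,7], [2,3,6], [2,3,7], [2,5,7], [3,4,6], [4,5,6], [5,6,7]

giving chain groups C_0 ≅ Z^7, C_1 ≅ Z^18, C_2 ≅ Z^12.

Boundary ∂_1: C_1 → C_0 sends each edge [p,q] (with p < q) to q − p.
As a 7×18 matrix over Z this has rank 6, with invariant factors (1,1,1,1,1,1).

The boundary map ∂_2: C_2 → C_1 sends each 2-simplex [p,q,r] to [q,r] − [p,r] + [p,q]. For instance
  ∂[1,2,6] = [2,6] − [1,6] + [1,2],
  ∂[5,6,7] = [6,7] − [5,7] + [5,6].
The resulting 18×12 matrix has rank 12, and its Smith normal form has invariant factors (1,1,1,1,1,1,1,1,1,1,1,2).

Now H_k = ker ∂_k / im ∂_{k+1}, so:

  H_1: rank ker ∂_1 − rank ∂_2 = (18 − 6) − 12 = 0, and ∂_2 has invariant factor 2 > 1, so H_1 ≅ Z/2Z.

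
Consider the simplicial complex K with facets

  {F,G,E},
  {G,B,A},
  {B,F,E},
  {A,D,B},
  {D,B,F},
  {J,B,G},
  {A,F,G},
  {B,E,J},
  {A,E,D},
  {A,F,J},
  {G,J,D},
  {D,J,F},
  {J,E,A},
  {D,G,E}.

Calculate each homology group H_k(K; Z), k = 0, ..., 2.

H_0 = Z,  H_1 = Z^2,  H_2 = Z.

Take the total order A < B < D < E < F < G < J on the vertex set. Then K (dimension 2) consists of the simplices:

  0-simplices (7): A, B, D, E, F, G, J
  1-simplices (21): AB, AD, AE, AF, AG, AJ, BD, BE, BF, BG, BJ, DE, DF, DG, DJ, EF, EG, EJ, FG, FJ, GJ
  2-simplices (14): ABD, ABG, ADE, AEJ, AFG, AFJ, BDF, BEF, BEJ, BGJ, DEG, DFJ, DGJ, EFG

giving chain groups C_0 ≅ Z^7, C_1 ≅ Z^21, C_2 ≅ Z^14.

Boundary ∂_1: C_1 → C_0 is given by ∂[p,q] = [q] − [p].
The resulting 7×21 matrix has rank 6, and its Smith normal form has invariant factors (1,1,1,1,1,1).

∂_2: C_2 → C_1 sends each 2-simplex [p,q,r] to [q,r] − [p,r] + [p,q]. For instance
  ∂BEJ = EJ − BJ + BE,
  ∂DFJ = FJ − DJ + DF.
The resulting 21×14 matrix has rank 13, and its Smith normal form has invariant factors (1,1,1,1,1,1,1,1,1,1,1,1,1).

Computing H_k = (kernel of ∂_k) / (image of ∂_{k+1}):

  H_0: rank C_0 − rank ∂_1 = 7 − 6 = 1, and the invariant factors of ∂_1 are all 1, so H_0 ≅ Z.
  H_1: rank ker ∂_1 − rank ∂_2 = (21 − 6) − 13 = 2, and the invariant factors of ∂_2 are all 1, so H_1 ≅ Z^2.
  H_2: rank ker ∂_2 − rank ∂_3 = (14 − 13) − 0 = 1, and there is no ∂_3, so H_2 ≅ Z.

As a check, the Euler characteristic is 7 − 21 + 14 = 0, which agrees with 1 − 2 + 1 = 0.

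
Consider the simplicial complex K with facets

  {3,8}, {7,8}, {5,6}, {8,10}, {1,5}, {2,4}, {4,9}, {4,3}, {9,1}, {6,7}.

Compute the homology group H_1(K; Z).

Fix the vertex order 1 < 2 < 3 < 4 < 5 < 6 < 7 < 8 < 9 < 10 and write every simplex with vertices in increasing order. Then dim K = 1 and the simplices of K are:

  0-simplices (10): [1], [2], [3], [4], [5], [6], [7], [8], [9], [10]
  1-simplices (10): [1,5], [1,9], [2,4], [3,4], [3,8], [4,9], [5,6], [6,7], [7,8], [8,10]

giving chain groups C_0 ≅ Z^10, C_1 ≅ Z^10.

∂_1: C_1 → C_0 is given by ∂[p,q] = [q] − [p]. For instance
  ∂[1,5] = [5] − [1].
The 10×10 boundary matrix has rank 9 and Smith normal form diag(1,1,1,1,1,1,1,1,1).

From H_k ≅ ker(∂_k) / im(∂_{k+1}) we obtain:

  H_1: rank ker ∂_1 − rank ∂_2 = (10 − 9) − 0 = 1, and there is no ∂_2, so H_1 = Z.

H_1 ≅ Z.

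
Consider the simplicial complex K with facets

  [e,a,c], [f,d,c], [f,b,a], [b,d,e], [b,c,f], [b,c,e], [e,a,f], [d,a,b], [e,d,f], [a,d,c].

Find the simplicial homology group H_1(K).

We work with the vertex ordering a < b < c < d < e < f. The simplices of K, each written with vertices in increasing order, are:

  0-simplices (6): a, b, c, d, e, f
  1-simplices (15): ab, ac, ad, ae, af, bc, bd, be, bf, cd, ce, cf, de, df, ef
  2-simplices (10): abd, abf, acd, ace, aef, bce, bcf, bde, cdf, def

so the chain groups are C_0 ≅ Z^6, C_1 ≅ Z^15, C_2 ≅ Z^10.

The boundary map ∂_1: C_1 → C_0 maps an edge to its endpoints' difference, ∂[p,q] = q − p.
The resulting 6×15 matrix has rank 5, and its Smith normal form has invariant factors (1,1,1,1,1).

∂_2: C_2 → C_1 maps a triangle to the signed sum of its edges. For instance
  ∂ace = ce − ae + ac,
  ∂abf = bf − af + ab.
This gives a 15×10 integer matrix of rank 10; reducing to Smith normal form yields diagonal entries (1,1,1,1,1,1,1,1,1,2).

Reading off H_k = ker ∂_k / im ∂_{k+1}:

  H_1: rank ker ∂_1 − rank ∂_2 = (15 − 5) − 10 = 0, and ∂_2 has invariant factor 2 > 1, so H_1 ≅ Z/2.

H_1 ≅ Z/2.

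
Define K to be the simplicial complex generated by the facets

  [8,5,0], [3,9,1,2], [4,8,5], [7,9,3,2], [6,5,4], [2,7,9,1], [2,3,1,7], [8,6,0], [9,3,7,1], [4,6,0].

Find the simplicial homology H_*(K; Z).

H_0 = Z^2,  H_1 = Z,  H_2 = 0,  H_3 = Z.

Order the vertices as 0 < 1 < 2 < 3 < 4 < 5 < 6 < 7 < 8 < 9. Listing each simplex with vertices in this order, K has dimension 3 with simplices:

  0-simplices (10): [0], [1], [2], [3], [4], [5], [6], [7], [8], [9]
  1-simplices (20): [0,4], [0,5], [0,6], [0,8], [1,2], [1,3], [1,7], [1,9], [2,3], [2,7], [2,9], [3,7], [3,9], [4,5], [4,6], [4,8], [5,6], [5,8], [6,8], [7,9]
  2-simplices (15): [0,4,6], [0,5,8], [0,6,8], [1,2,3], [1,2,7], [1,2,9], [1,3,7], [1,3,9], [1,7,9], [2,3,7], [2,3,9], [2,7,9], [3,7,9], [4,5,6], [4,5,8]
  3-simplices (5): [1,2,3,7], [1,2,3,9], [1,2,7,9], [1,3,7,9], [2,3,7,9]

so the chain groups are C_0 ≅ Z^10, C_1 ≅ Z^20, C_2 ≅ Z^15, C_3 ≅ Z^5.

The boundary map ∂_1: C_1 → C_0 maps an edge to its endpoints' difference, ∂[p,q] = q − p. For instance
  ∂[0,6] = [6] − [0].
As a 10×20 matrix over Z this has rank 8, with invariant factors (1,1,1,1,1,1,1,1).

Boundary ∂_2: C_2 → C_1 acts by ∂[p,q,r] = [q,r] − [p,r] + [p,q]. For instance
  ∂[1,7,9] = [7,9] − [1,9] + [1,7],
  ∂[1,3,9] = [3,9] − [1,9] + [1,3].
The resulting 20×15 matrix has rank 11, and its Smith normal form has invariant factors (1,1,1,1,1,1,1,1,1,1,1).

∂_3: C_3 → C_2 sends each 3-simplex σ to the alternating sum Σ_i (−1)^i (σ with its i-th vertex removed). For instance
  ∂[1,2,7,9] = [2,7,9] − [1,7,9] + [1,2,9] − [1,2,7],
  ∂[1,2,3,7] = [2,3,7] − [1,3,7] + [1,2,7] − [1,2,3].
The 15×5 boundary matrix has rank 4 and Smith normal form diag(1,1,1,1).

From H_k ≅ ker(∂_k) / im(∂_{k+1}) we obtain:

  H_0: rank C_0 − rank ∂_1 = 10 − 8 = 2, and the invariant factors of ∂_1 are all 1, so H_0 = Z^2.
  H_1: rank ker ∂_1 − rank ∂_2 = (20 − 8) − 11 = 1, and the invariant factors of ∂_2 are all 1, so H_1 = Z.
  H_2: rank ker ∂_2 − rank ∂_3 = (15 − 11) − 4 = 0, and the invariant factors of ∂_3 are all 1, so H_2 = 0.
  H_3: rank ker ∂_3 − rank ∂_4 = (5 − 4) − 0 = 1, and there is no ∂_4, so H_3 = Z.

(K is a triangulation of the disjoint union of the 3-sphere S^3 and the Möbius band.)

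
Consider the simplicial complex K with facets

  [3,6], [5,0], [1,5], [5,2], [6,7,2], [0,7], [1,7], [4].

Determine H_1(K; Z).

H_1 ≅ Z^2.

K has 8 vertices, 9 edges, 1 triangle.
rank ∂_1 = 6, rank ∂_2 = 1 ⇒ b_1 = 9 − 6 − 1 = 2; all invariant factors of ∂_2 are 1 so no torsion. So H_1 ≅ Z^2.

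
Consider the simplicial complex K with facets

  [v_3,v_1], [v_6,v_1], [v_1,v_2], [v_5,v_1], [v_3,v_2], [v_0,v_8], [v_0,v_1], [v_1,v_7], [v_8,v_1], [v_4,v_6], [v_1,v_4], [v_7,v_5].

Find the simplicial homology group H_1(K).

Take the total order v_0 < v_1 < v_2 < v_3 < v_4 < v_5 < v_6 < v_7 < v_8 on the vertex set. Then K (dimension 1) consists of the simplices:

  0-simplices (9): [v_0], [v_1], [v_2], [v_3], [v_4], [v_5], [v_6], [v_7], [v_8]
  1-simplices (12): [v_0,v_1], [v_0,v_8], [v_1,v_2], [v_1,v_3], [v_1,v_4], [v_1,v_5], [v_1,v_6], [v_1,v_7], [v_1,v_8], [v_2,v_3], [v_4,v_6], [v_5,v_7]

Hence C_0 ≅ Z^9, C_1 ≅ Z^12.

The boundary map ∂_1: C_1 → C_0 is given by ∂[p,q] = [q] − [p]. For instance
  ∂[v_1,v_4] = [v_4] − [v_1].
As a 9×12 matrix over Z this has rank 8, with invariant factors (1,1,1,1,1,1,1,1).

From H_k ≅ ker(∂_k) / im(∂_{k+1}) we obtain:

  H_1: rank ker ∂_1 − rank ∂_2 = (12 − 8) − 0 = 4, and there is no ∂_2, so H_1 ≅ Z^4.

(K is a triangulation of a wedge of 4 circles.)

H_1 = Z^4.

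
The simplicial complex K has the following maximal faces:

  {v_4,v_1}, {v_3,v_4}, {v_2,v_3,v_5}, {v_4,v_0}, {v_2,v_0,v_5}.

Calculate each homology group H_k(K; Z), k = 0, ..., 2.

Order the vertices as v_0 < v_1 < v_2 < v_3 < v_4 < v_5. Listing each simplex with vertices in this order, K has dimension 2 with simplices:

  0-simplices (6): [v_0], [v_1], [v_2], [v_3], [v_4], [v_5]
  1-simplices (8): [v_0,v_2], [v_0,v_4], [v_0,v_5], [v_1,v_4], [v_2,v_3], [v_2,v_5], [v_3,v_4], [v_3,v_5]
  2-simplices (2): [v_0,v_2,v_5], [v_2,v_3,v_5]

so the chain groups are C_0 ≅ Z^6, C_1 ≅ Z^8, C_2 ≅ Z^2.

∂_1: C_1 → C_0 maps an edge to its endpoints' difference, ∂[p,q] = q − p.
This gives a 6×8 integer matrix of rank 5; reducing to Smith normal form yields diagonal entries (1,1,1,1,1).

∂_2: C_2 → C_1 acts by ∂[p,q,r] = [q,r] − [p,r] + [p,q]. For instance
  ∂[v_2,v_3,v_5] = [v_3,v_5] − [v_2,v_5] + [v_2,v_3],
  ∂[v_0,v_2,v_5] = [v_2,v_5] − [v_0,v_5] + [v_0,v_2].
The resulting 8×2 matrix has rank 2, and its Smith normal form has invariant factors (1,1).

Now H_k = ker ∂_k / im ∂_{k+1}, so:

  H_0: rank C_0 − rank ∂_1 = 6 − 5 = 1, and the invariant factors of ∂_1 are all 1, so H_0 = Z.
  H_1: rank ker ∂_1 − rank ∂_2 = (8 − 5) − 2 = 1, and the invariant factors of ∂_2 are all 1, so H_1 = Z.
  H_2: rank ker ∂_2 − rank ∂_3 = (2 − 2) − 0 = 0, and there is no ∂_3, so H_2 = 0.

H_0 ≅ Z,  H_1 ≅ Z,  H_2 = 0.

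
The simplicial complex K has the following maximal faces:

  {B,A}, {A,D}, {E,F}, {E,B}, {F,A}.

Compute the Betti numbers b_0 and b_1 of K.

b_0 = 1, b_1 = 1.

Fix the vertex order A < B < D < E < F and write every simplex with vertices in increasing order. Then dim K = 1 and the simplices of K are:

  0-simplices (5): A, B, D, E, F
  1-simplices (5): AB, AD, AF, BE, EF

Hence C_0 ≅ Z^5, C_1 ≅ Z^5.

The boundary map ∂_1: C_1 → C_0 sends each edge [p,q] (with p < q) to q − p.
The resulting 5×5 matrix has rank 4, and its Smith normal form has invariant factors (1,1,1,1).

Computing H_k = (kernel of ∂_k) / (image of ∂_{k+1}):

  H_0: rank C_0 − rank ∂_1 = 5 − 4 = 1, and the invariant factors of ∂_1 are all 1, so H_0 = Z.
  H_1: rank ker ∂_1 − rank ∂_2 = (5 − 4) − 0 = 1, and there is no ∂_2, so H_1 = Z.

Hence the Betti numbers are b_0 = 1, b_1 = 1.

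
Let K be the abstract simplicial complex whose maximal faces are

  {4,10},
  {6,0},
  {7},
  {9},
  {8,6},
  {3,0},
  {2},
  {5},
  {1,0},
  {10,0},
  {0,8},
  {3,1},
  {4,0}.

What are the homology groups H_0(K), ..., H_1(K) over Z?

H_0 = Z^5,  H_1 = Z^3.

We work with the vertex ordering 0 < 1 < 2 < 3 < 4 < 5 < 6 < 7 < 8 < 9 < 10. The simplices of K, each written with vertices in increasing order, are:

  0-simplices (11): [0], [1], [2], [3], [4], [5], [6], [7], [8], [9], [10]
  1-simplices (9): [0,1], [0,3], [0,4], [0,6], [0,8], [0,10], [1,3], [4,10], [6,8]

Hence C_0 ≅ Z^11, C_1 ≅ Z^9.

The boundary map ∂_1: C_1 → C_0 is given by ∂[p,q] = [q] − [p].
As a 11×9 matrix over Z this has rank 6, with invariant factors (1,1,1,1,1,1).

Computing H_k = (kernel of ∂_k) / (image of ∂_{k+1}):

  H_0: rank C_0 − rank ∂_1 = 11 − 6 = 5, and the invariant factors of ∂_1 are all 1, so H_0 ≅ Z^5.
  H_1: rank ker ∂_1 − rank ∂_2 = (9 − 6) − 0 = 3, and there is no ∂_2, so H_1 ≅ Z^3.

As a check, the Euler characteristic is 11 − 9 = 2, which agrees with 5 − 3 = 2.
(K is a triangulation of the disjoint union of a wedge of 3 circles and a set of 4 points.)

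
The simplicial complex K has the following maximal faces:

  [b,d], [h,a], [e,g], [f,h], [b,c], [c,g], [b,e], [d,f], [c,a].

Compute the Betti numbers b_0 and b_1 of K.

b_0 = 1, b_1 = 2.

K has 8 vertices, 9 edges.
rank ∂_0 = 0, rank ∂_1 = 7 ⇒ b_0 = 8 − 0 − 7 = 1; all invariant factors of ∂_1 are 1 so no torsion. So H_0 = Z.
rank ∂_1 = 7, rank ∂_2 = 0 ⇒ b_1 = 9 − 7 − 0 = 2. So H_1 = Z^2.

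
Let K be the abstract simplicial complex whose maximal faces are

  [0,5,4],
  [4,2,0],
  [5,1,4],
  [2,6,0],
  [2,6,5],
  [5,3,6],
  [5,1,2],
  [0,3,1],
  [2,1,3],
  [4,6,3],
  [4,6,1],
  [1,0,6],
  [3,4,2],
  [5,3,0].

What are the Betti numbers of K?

b_0 = 1, b_1 = 2, b_2 = 1.

Order the vertices as 0 < 1 < 2 < 3 < 4 < 5 < 6. Listing each simplex with vertices in this order, K has dimension 2 with simplices:

  0-simplices (7): [0], [1], [2], [3], [4], [5], [6]
  1-simplices (21): [0,1], [0,2], [0,3], [0,4], [0,5], [0,6], [1,2], [1,3], [1,4], [1,5], [1,6], [2,3], [2,4], [2,5], [2,6], [3,4], [3,5], [3,6], [4,5], [4,6], [5,6]
  2-simplices (14): [0,1,3], [0,1,6], [0,2,4], [0,2,6], [0,3,5], [0,4,5], [1,2,3], [1,2,5], [1,4,5], [1,4,6], [2,3,4], [2,5,6], [3,4,6], [3,5,6]

Hence C_0 ≅ Z^7, C_1 ≅ Z^21, C_2 ≅ Z^14.

Boundary ∂_1: C_1 → C_0 maps an edge to its endpoints' difference, ∂[p,q] = q − p.
The resulting 7×21 matrix has rank 6, and its Smith normal form has invariant factors (1,1,1,1,1,1).

The boundary map ∂_2: C_2 → C_1 maps a triangle to the signed sum of its edges. For instance
  ∂[2,5,6] = [5,6] − [2,6] + [2,5],
  ∂[3,4,6] = [4,6] − [3,6] + [3,4].
This gives a 21×14 integer matrix of rank 13; reducing to Smith normal form yields diagonal entries (1,1,1,1,1,1,1,1,1,1,1,1,1).

Computing H_k = (kernel of ∂_k) / (image of ∂_{k+1}):

  H_0: rank C_0 − rank ∂_1 = 7 − 6 = 1, and the invariant factors of ∂_1 are all 1, so H_0 = Z.
  H_1: rank ker ∂_1 − rank ∂_2 = (21 − 6) − 13 = 2, and the invariant factors of ∂_2 are all 1, so H_1 = Z^2.
  H_2: rank ker ∂_2 − rank ∂_3 = (14 − 13) − 0 = 1, and there is no ∂_3, so H_2 = Z.

Hence the Betti numbers are b_0 = 1, b_1 = 2, b_2 = 1.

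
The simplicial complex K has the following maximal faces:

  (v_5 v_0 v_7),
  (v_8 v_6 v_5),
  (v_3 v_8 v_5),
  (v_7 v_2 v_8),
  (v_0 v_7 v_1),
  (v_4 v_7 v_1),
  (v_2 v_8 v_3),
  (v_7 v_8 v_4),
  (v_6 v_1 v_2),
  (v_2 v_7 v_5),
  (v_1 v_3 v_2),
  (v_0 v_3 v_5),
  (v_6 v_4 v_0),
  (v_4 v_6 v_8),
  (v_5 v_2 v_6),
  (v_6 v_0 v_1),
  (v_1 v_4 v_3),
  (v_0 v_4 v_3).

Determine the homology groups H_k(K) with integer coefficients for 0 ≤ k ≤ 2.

We work with the vertex ordering v_0 < v_1 < v_2 < v_3 < v_4 < v_5 < v_6 < v_7 < v_8. The simplices of K, each written with vertices in increasing order, are:

  0-simplices (9): [v_0], [v_1], [v_2], [v_3], [v_4], [v_5], [v_6], [v_7], [v_8]
  1-simplices (27): (27 of them)
  2-simplices (18): (18 of them)

so the chain groups are C_0 ≅ Z^9, C_1 ≅ Z^27, C_2 ≅ Z^18.

Boundary ∂_1: C_1 → C_0 is given by ∂[p,q] = [q] − [p]. For instance
  ∂[v_0,v_3] = [v_3] − [v_0].
As a 9×27 matrix over Z this has rank 8, with invariant factors (1,1,1,1,1,1,1,1).

Boundary ∂_2: C_2 → C_1 sends each 2-simplex [p,q,r] to [q,r] − [p,r] + [p,q]. For instance
  ∂[v_2,v_3,v_8] = [v_3,v_8] − [v_2,v_8] + [v_2,v_3],
  ∂[v_2,v_5,v_7] = [v_5,v_7] − [v_2,v_7] + [v_2,v_5].
This gives a 27×18 integer matrix of rank 18; reducing to Smith normal form yields diagonal entries (1,1,1,1,1,1,1,1,1,1,1,1,1,1,1,1,1,2).

Computing H_k = (kernel of ∂_k) / (image of ∂_{k+1}):

  H_0: rank C_0 − rank ∂_1 = 9 − 8 = 1, and the invariant factors of ∂_1 are all 1, so H_0 ≅ Z.
  H_1: rank ker ∂_1 − rank ∂_2 = (27 − 8) − 18 = 1, and ∂_2 has invariant factor 2 > 1, so H_1 ≅ Z ⊕ Z/2.
  H_2: rank ker ∂_2 − rank ∂_3 = (18 − 18) − 0 = 0, and there is no ∂_3, so H_2 ≅ 0.

H_0 = Z,  H_1 = Z ⊕ Z/2,  H_2 = 0.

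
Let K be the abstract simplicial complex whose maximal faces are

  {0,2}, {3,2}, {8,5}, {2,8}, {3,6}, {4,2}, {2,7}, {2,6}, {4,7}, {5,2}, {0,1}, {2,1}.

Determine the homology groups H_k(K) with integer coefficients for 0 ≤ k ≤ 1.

Order the vertices as 0 < 1 < 2 < 3 < 4 < 5 < 6 < 7 < 8. Listing each simplex with vertices in this order, K has dimension 1 with simplices:

  0-simplices (9): [0], [1], [2], [3], [4], [5], [6], [7], [8]
  1-simplices (12): [0,1], [0,2], [1,2], [2,3], [2,4], [2,5], [2,6], [2,7], [2,8], [3,6], [4,7], [5,8]

so the chain groups are C_0 ≅ Z^9, C_1 ≅ Z^12.

Boundary ∂_1: C_1 → C_0 sends each edge [p,q] (with p < q) to q − p.
The resulting 9×12 matrix has rank 8, and its Smith normal form has invariant factors (1,1,1,1,1,1,1,1).

From H_k ≅ ker(∂_k) / im(∂_{k+1}) we obtain:

  H_0: rank C_0 − rank ∂_1 = 9 − 8 = 1, and the invariant factors of ∂_1 are all 1, so H_0 ≅ Z.
  H_1: rank ker ∂_1 − rank ∂_2 = (12 − 8) − 0 = 4, and there is no ∂_2, so H_1 ≅ Z^4.

As a check, the Euler characteristic is 9 − 12 = -3, which agrees with 1 − 4 = -3.

H_0 = Z,  H_1 = Z^4.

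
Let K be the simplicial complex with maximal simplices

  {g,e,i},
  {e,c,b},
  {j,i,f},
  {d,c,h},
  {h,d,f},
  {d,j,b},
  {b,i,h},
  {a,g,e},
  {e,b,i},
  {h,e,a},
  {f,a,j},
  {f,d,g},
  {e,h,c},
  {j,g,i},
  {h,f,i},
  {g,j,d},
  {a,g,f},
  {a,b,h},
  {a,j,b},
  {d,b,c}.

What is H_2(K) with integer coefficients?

H_2 ≅ 0.

Order the vertices as a < b < c < d < e < f < g < h < i < j. Listing each simplex with vertices in this order, K has dimension 2 with simplices:

  0-simplices (10): a, b, c, d, e, f, g, h, i, j
  1-simplices (30): ab, ae, af, ag, ah, aj, bc, bd, be, bh, bi, bj, cd, ce, ch, df, dg, dh, dj, eg, eh, ei, fg, fh, fi, fj, gi, gj, hi, ij
  2-simplices (20): abh, abj, aeg, aeh, afg, afj, bcd, bce, bdj, bei, bhi, cdh, ceh, dfg, dfh, dgj, egi, fhi, fij, gij

Hence C_0 ≅ Z^10, C_1 ≅ Z^30, C_2 ≅ Z^20.

∂_1: C_1 → C_0 is given by ∂[p,q] = [q] − [p].
The 10×30 boundary matrix has rank 9 and Smith normal form diag(1,1,1,1,1,1,1,1,1).

The boundary map ∂_2: C_2 → C_1 acts by ∂[p,q,r] = [q,r] − [p,r] + [p,q]. For instance
  ∂dfh = fh − dh + df,
  ∂aeh = eh − ah + ae.
The 30×20 boundary matrix has rank 20 and Smith normal form diag(1,1,1,1,1,1,1,1,1,1,1,1,1,1,1,1,1,1,1,2).

From H_k ≅ ker(∂_k) / im(∂_{k+1}) we obtain:

  H_2: rank ker ∂_2 − rank ∂_3 = (20 − 20) − 0 = 0, and there is no ∂_3, so H_2 ≅ 0.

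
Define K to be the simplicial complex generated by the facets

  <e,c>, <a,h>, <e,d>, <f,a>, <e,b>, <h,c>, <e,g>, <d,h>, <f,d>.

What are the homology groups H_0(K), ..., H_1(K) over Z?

H_0 = Z,  H_1 = Z^2.

Order the vertices as a < b < c < d < e < f < g < h. Listing each simplex with vertices in this order, K has dimension 1 with simplices:

  0-simplices (8): a, b, c, d, e, f, g, h
  1-simplices (9): af, ah, be, ce, ch, de, df, dh, eg

Hence C_0 ≅ Z^8, C_1 ≅ Z^9.

Boundary ∂_1: C_1 → C_0 is given by ∂[p,q] = [q] − [p]. For instance
  ∂de = e − d.
This gives a 8×9 integer matrix of rank 7; reducing to Smith normal form yields diagonal entries (1,1,1,1,1,1,1).

Computing H_k = (kernel of ∂_k) / (image of ∂_{k+1}):

  H_0: rank C_0 − rank ∂_1 = 8 − 7 = 1, and the invariant factors of ∂_1 are all 1, so H_0 = Z.
  H_1: rank ker ∂_1 − rank ∂_2 = (9 − 7) − 0 = 2, and there is no ∂_2, so H_1 = Z^2.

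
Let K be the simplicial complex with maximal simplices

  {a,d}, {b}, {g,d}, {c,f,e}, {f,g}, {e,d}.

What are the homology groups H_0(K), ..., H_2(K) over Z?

K has 7 vertices, 7 edges, 1 triangle.
rank ∂_0 = 0, rank ∂_1 = 5 ⇒ b_0 = 7 − 0 − 5 = 2; all invariant factors of ∂_1 are 1 so no torsion. So H_0 ≅ Z^2.
rank ∂_1 = 5, rank ∂_2 = 1 ⇒ b_1 = 7 − 5 − 1 = 1; all invariant factors of ∂_2 are 1 so no torsion. So H_1 ≅ Z.
rank ∂_2 = 1, rank ∂_3 = 0 ⇒ b_2 = 1 − 1 − 0 = 0. So H_2 ≅ 0.

H_0 = Z^2,  H_1 = Z,  H_2 = 0.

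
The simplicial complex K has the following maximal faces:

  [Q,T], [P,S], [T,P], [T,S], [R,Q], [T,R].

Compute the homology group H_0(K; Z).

H_0 ≅ Z.

Order the vertices as P < Q < R < S < T. Listing each simplex with vertices in this order, K has dimension 1 with simplices:

  0-simplices (5): P, Q, R, S, T
  1-simplices (6): PS, PT, QR, QT, RT, ST

Hence C_0 ≅ Z^5, C_1 ≅ Z^6.

The boundary map ∂_1: C_1 → C_0 maps an edge to its endpoints' difference, ∂[p,q] = q − p. For instance
  ∂QR = R − Q.
This gives a 5×6 integer matrix of rank 4; reducing to Smith normal form yields diagonal entries (1,1,1,1).

Now H_k = ker ∂_k / im ∂_{k+1}, so:

  H_0: rank C_0 − rank ∂_1 = 5 − 4 = 1, and the invariant factors of ∂_1 are all 1, so H_0 ≅ Z.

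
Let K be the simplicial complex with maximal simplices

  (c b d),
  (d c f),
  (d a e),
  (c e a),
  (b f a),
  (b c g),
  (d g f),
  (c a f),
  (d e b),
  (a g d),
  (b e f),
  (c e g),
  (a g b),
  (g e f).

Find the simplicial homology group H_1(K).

Fix the vertex order a < b < c < d < e < f < g and write every simplex with vertices in increasing order. Then dim K = 2 and the simplices of K are:

  0-simplices (7): a, b, c, d, e, f, g
  1-simplices (21): ab, ac, ad, ae, af, ag, bc, bd, be, bf, bg, cd, ce, cf, cg, de, df, dg, ef, eg, fg
  2-simplices (14): abf, abg, ace, acf, ade, adg, bcd, bcg, bde, bef, cdf, ceg, dfg, efg

giving chain groups C_0 ≅ Z^7, C_1 ≅ Z^21, C_2 ≅ Z^14.

The boundary map ∂_1: C_1 → C_0 sends each edge [p,q] (with p < q) to q − p.
As a 7×21 matrix over Z this has rank 6, with invariant factors (1,1,1,1,1,1).

The boundary map ∂_2: C_2 → C_1 sends each 2-simplex [p,q,r] to [q,r] − [p,r] + [p,q]. For instance
  ∂abf = bf − af + ab,
  ∂dfg = fg − dg + df.
As a 21×14 matrix over Z this has rank 13, with invariant factors (1,1,1,1,1,1,1,1,1,1,1,1,1).

Reading off H_k = ker ∂_k / im ∂_{k+1}:

  H_1: rank ker ∂_1 − rank ∂_2 = (21 − 6) − 13 = 2, and the invariant factors of ∂_2 are all 1, so H_1 ≅ Z^2.

H_1 ≅ Z^2.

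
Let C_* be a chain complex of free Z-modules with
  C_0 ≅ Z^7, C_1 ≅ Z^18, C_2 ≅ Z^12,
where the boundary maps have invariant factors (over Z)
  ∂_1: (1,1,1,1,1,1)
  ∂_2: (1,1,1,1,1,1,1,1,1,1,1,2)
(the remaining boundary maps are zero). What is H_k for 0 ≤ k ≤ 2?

H_0: b_0 = 7 − 0 − 6 = 1; torsion from ∂_1 factors > 1: none. So H_0 = Z.
H_1: b_1 = 18 − 6 − 12 = 0; torsion from ∂_2 factors > 1: [2]. So H_1 = Z/2Z.
H_2: b_2 = 12 − 12 − 0 = 0; torsion from ∂_3 factors > 1: none. So H_2 = 0.

H_0 = Z,  H_1 = Z/2Z,  H_2 = 0.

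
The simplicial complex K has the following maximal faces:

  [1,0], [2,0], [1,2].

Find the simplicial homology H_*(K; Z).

H_0 ≅ Z,  H_1 ≅ Z.

Fix the vertex order 0 < 1 < 2 and write every simplex with vertices in increasing order. Then dim K = 1 and the simplices of K are:

  0-simplices (3): [0], [1], [2]
  1-simplices (3): [0,1], [0,2], [1,2]

giving chain groups C_0 ≅ Z^3, C_1 ≅ Z^3.

Boundary ∂_1: C_1 → C_0 is given by ∂[p,q] = [q] − [p].
As a 3×3 matrix over Z this has rank 2, with invariant factors (1,1).

Computing H_k = (kernel of ∂_k) / (image of ∂_{k+1}):

  H_0: rank C_0 − rank ∂_1 = 3 − 2 = 1, and the invariant factors of ∂_1 are all 1, so H_0 ≅ Z.
  H_1: rank ker ∂_1 − rank ∂_2 = (3 − 2) − 0 = 1, and there is no ∂_2, so H_1 ≅ Z.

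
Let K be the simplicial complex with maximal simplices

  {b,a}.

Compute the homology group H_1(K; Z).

We work with the vertex ordering a < b. The simplices of K, each written with vertices in increasing order, are:

  0-simplices (2): a, b
  1-simplices (1): ab

so the chain groups are C_0 ≅ Z^2, C_1 ≅ Z^1.

∂_1: C_1 → C_0 is given by ∂[p,q] = [q] − [p].
As a 2×1 matrix over Z this has rank 1, with invariant factors (1).

From H_k ≅ ker(∂_k) / im(∂_{k+1}) we obtain:

  H_1: rank ker ∂_1 − rank ∂_2 = (1 − 1) − 0 = 0, and there is no ∂_2, so H_1 = 0.

(K is a triangulation of the 1-simplex.)

H_1 = 0.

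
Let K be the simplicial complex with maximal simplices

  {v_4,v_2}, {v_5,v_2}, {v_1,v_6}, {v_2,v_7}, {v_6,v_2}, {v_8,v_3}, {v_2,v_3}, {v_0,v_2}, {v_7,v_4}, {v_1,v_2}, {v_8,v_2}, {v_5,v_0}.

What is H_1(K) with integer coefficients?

Take the total order v_0 < v_1 < v_2 < v_3 < v_4 < v_5 < v_6 < v_7 < v_8 on the vertex set. Then K (dimension 1) consists of the simplices:

  0-simplices (9): [v_0], [v_1], [v_2], [v_3], [v_4], [v_5], [v_6], [v_7], [v_8]
  1-simplices (12): [v_0,v_2], [v_0,v_5], [v_1,v_2], [v_1,v_6], [v_2,v_3], [v_2,v_4], [v_2,v_5], [v_2,v_6], [v_2,v_7], [v_2,v_8], [v_3,v_8], [v_4,v_7]

so the chain groups are C_0 ≅ Z^9, C_1 ≅ Z^12.

∂_1: C_1 → C_0 is given by ∂[p,q] = [q] − [p]. For instance
  ∂[v_3,v_8] = [v_8] − [v_3].
The 9×12 boundary matrix has rank 8 and Smith normal form diag(1,1,1,1,1,1,1,1).

Now H_k = ker ∂_k / im ∂_{k+1}, so:

  H_1: rank ker ∂_1 − rank ∂_2 = (12 − 8) − 0 = 4, and there is no ∂_2, so H_1 = Z^4.

H_1 = Z^4.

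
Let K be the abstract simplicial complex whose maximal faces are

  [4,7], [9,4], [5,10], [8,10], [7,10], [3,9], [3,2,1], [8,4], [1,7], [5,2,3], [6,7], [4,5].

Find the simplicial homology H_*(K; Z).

K has 10 vertices, 15 edges, 2 triangles.
rank ∂_0 = 0, rank ∂_1 = 9 ⇒ b_0 = 10 − 0 − 9 = 1; all invariant factors of ∂_1 are 1 so no torsion. So H_0 = Z.
rank ∂_1 = 9, rank ∂_2 = 2 ⇒ b_1 = 15 − 9 − 2 = 4; all invariant factors of ∂_2 are 1 so no torsion. So H_1 = Z^4.
rank ∂_2 = 2, rank ∂_3 = 0 ⇒ b_2 = 2 − 2 − 0 = 0. So H_2 = 0.

H_0 = Z,  H_1 = Z^4,  H_2 = 0.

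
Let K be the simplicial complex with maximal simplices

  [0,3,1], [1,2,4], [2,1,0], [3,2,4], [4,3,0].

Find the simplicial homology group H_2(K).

H_2 = 0.

Order the vertices as 0 < 1 < 2 < 3 < 4. Listing each simplex with vertices in this order, K has dimension 2 with simplices:

  0-simplices (5): [0], [1], [2], [3], [4]
  1-simplices (10): [0,1], [0,2], [0,3], [0,4], [1,2], [1,3], [1,4], [2,3], [2,4], [3,4]
  2-simplices (5): [0,1,2], [0,1,3], [0,3,4], [1,2,4], [2,3,4]

Hence C_0 ≅ Z^5, C_1 ≅ Z^10, C_2 ≅ Z^5.

∂_1: C_1 → C_0 is given by ∂[p,q] = [q] − [p]. For instance
  ∂[3,4] = [4] − [3].
As a 5×10 matrix over Z this has rank 4, with invariant factors (1,1,1,1).

Boundary ∂_2: C_2 → C_1 maps a triangle to the signed sum of its edges. For instance
  ∂[0,1,3] = [1,3] − [0,3] + [0,1],
  ∂[2,3,4] = [3,4] − [2,4] + [2,3].
As a 10×5 matrix over Z this has rank 5, with invariant factors (1,1,1,1,1).

Computing H_k = (kernel of ∂_k) / (image of ∂_{k+1}):

  H_2: rank ker ∂_2 − rank ∂_3 = (5 − 5) − 0 = 0, and there is no ∂_3, so H_2 = 0.

(K is a triangulation of the Möbius band.)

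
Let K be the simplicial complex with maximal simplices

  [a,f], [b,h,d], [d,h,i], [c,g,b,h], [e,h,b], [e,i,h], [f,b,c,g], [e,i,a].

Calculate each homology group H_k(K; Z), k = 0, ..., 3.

Take the total order a < b < c < d < e < f < g < h < i on the vertex set. Then K (dimension 3) consists of the simplices:

  0-simplices (9): a, b, c, d, e, f, g, h, i
  1-simplices (19): ae, af, ai, bc, bd, be, bf, bg, bh, cf, cg, ch, dh, di, eh, ei, fg, gh, hi
  2-simplices (12): aei, bcf, bcg, bch, bdh, beh, bfg, bgh, cfg, cgh, dhi, ehi
  3-simplices (2): bcfg, bcgh

giving chain groups C_0 ≅ Z^9, C_1 ≅ Z^19, C_2 ≅ Z^12, C_3 ≅ Z^2.

Boundary ∂_1: C_1 → C_0 maps an edge to its endpoints' difference, ∂[p,q] = q − p. For instance
  ∂ei = i − e.
This gives a 9×19 integer matrix of rank 8; reducing to Smith normal form yields diagonal entries (1,1,1,1,1,1,1,1).

The boundary map ∂_2: C_2 → C_1 maps a triangle to the signed sum of its edges. For instance
  ∂bcg = cg − bg + bc,
  ∂cfg = fg − cg + cf.
The 19×12 boundary matrix has rank 10 and Smith normal form diag(1,1,1,1,1,1,1,1,1,1).

∂_3: C_3 → C_2 sends each 3-simplex σ to the alternating sum Σ_i (−1)^i (σ with its i-th vertex removed). For instance
  ∂bcgh = cgh − bgh + bch − bcg,
  ∂bcfg = cfg − bfg + bcg − bcf.
The resulting 12×2 matrix has rank 2, and its Smith normal form has invariant factors (1,1).

From H_k ≅ ker(∂_k) / im(∂_{k+1}) we obtain:

  H_0: rank C_0 − rank ∂_1 = 9 − 8 = 1, and the invariant factors of ∂_1 are all 1, so H_0 ≅ Z.
  H_1: rank ker ∂_1 − rank ∂_2 = (19 − 8) − 10 = 1, and the invariant factors of ∂_2 are all 1, so H_1 ≅ Z.
  H_2: rank ker ∂_2 − rank ∂_3 = (12 − 10) − 2 = 0, and the invariant factors of ∂_3 are all 1, so H_2 ≅ 0.
  H_3: rank ker ∂_3 − rank ∂_4 = (2 − 2) − 0 = 0, and there is no ∂_4, so H_3 ≅ 0.

As a check, the Euler characteristic is 9 − 19 + 12 − 2 = 0, which agrees with 1 − 1 + 0 − 0 = 0.

H_0 ≅ Z,  H_1 ≅ Z,  H_2 = 0,  H_3 = 0.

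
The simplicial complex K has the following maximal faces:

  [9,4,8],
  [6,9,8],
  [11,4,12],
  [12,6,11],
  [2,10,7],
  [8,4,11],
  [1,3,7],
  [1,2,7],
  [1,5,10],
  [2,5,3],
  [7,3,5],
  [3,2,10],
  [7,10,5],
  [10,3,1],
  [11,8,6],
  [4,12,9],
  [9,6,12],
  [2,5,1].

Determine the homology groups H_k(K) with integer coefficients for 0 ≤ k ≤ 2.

Take the total order 1 < 2 < 3 < 4 < 5 < 6 < 7 < 8 < 9 < 10 < 11 < 12 on the vertex set. Then K (dimension 2) consists of the simplices:

  0-simplices (12): [1], [2], [3], [4], [5], [6], [7], [8], [9], [10], [11], [12]
  1-simplices (27): (27 of them)
  2-simplices (18): (18 of them)

giving chain groups C_0 ≅ Z^12, C_1 ≅ Z^27, C_2 ≅ Z^18.

The boundary map ∂_1: C_1 → C_0 is given by ∂[p,q] = [q] − [p].
This gives a 12×27 integer matrix of rank 10; reducing to Smith normal form yields diagonal entries (1,1,1,1,1,1,1,1,1,1).

∂_2: C_2 → C_1 sends each 2-simplex [p,q,r] to [q,r] − [p,r] + [p,q]. For instance
  ∂[5,7,10] = [7,10] − [5,10] + [5,7],
  ∂[4,11,12] = [11,12] − [4,12] + [4,11].
The resulting 27×18 matrix has rank 17, and its Smith normal form has invariant factors (1,1,1,1,1,1,1,1,1,1,1,1,1,1,1,1,2).

Computing H_k = (kernel of ∂_k) / (image of ∂_{k+1}):

  H_0: rank C_0 − rank ∂_1 = 12 − 10 = 2, and the invariant factors of ∂_1 are all 1, so H_0 = Z^2.
  H_1: rank ker ∂_1 − rank ∂_2 = (27 − 10) − 17 = 0, and ∂_2 has invariant factor 2 > 1, so H_1 = Z/2Z.
  H_2: rank ker ∂_2 − rank ∂_3 = (18 − 17) − 0 = 1, and there is no ∂_3, so H_2 = Z.

As a check, the Euler characteristic is 12 − 27 + 18 = 3, which agrees with 2 − 0 + 1 = 3.
(K is a triangulation of the disjoint union of the 2-sphere S^2 and the real projective plane RP^2.)

H_0 ≅ Z^2,  H_1 ≅ Z/2Z,  H_2 ≅ Z.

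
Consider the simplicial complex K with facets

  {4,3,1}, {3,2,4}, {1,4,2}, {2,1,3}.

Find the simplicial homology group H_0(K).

H_0 = Z.

Order the vertices as 1 < 2 < 3 < 4. Listing each simplex with vertices in this order, K has dimension 2 with simplices:

  0-simplices (4): [1], [2], [3], [4]
  1-simplices (6): [1,2], [1,3], [1,4], [2,3], [2,4], [3,4]
  2-simplices (4): [1,2,3], [1,2,4], [1,3,4], [2,3,4]

Hence C_0 ≅ Z^4, C_1 ≅ Z^6, C_2 ≅ Z^4.

The boundary map ∂_1: C_1 → C_0 maps an edge to its endpoints' difference, ∂[p,q] = q − p. For instance
  ∂[2,3] = [3] − [2].
The resulting 4×6 matrix has rank 3, and its Smith normal form has invariant factors (1,1,1).

Boundary ∂_2: C_2 → C_1 maps a triangle to the signed sum of its edges. For instance
  ∂[1,2,3] = [2,3] − [1,3] + [1,2],
  ∂[2,3,4] = [3,4] − [2,4] + [2,3].
As a 6×4 matrix over Z this has rank 3, with invariant factors (1,1,1).

From H_k ≅ ker(∂_k) / im(∂_{k+1}) we obtain:

  H_0: rank C_0 − rank ∂_1 = 4 − 3 = 1, and the invariant factors of ∂_1 are all 1, so H_0 ≅ Z.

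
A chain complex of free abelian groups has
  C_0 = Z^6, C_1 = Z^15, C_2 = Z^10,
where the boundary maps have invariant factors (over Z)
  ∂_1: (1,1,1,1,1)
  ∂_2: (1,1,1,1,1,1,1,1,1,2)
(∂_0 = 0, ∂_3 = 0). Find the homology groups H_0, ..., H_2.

H_0 ≅ Z,  H_1 ≅ Z/2Z,  H_2 = 0.

H_0: b_0 = 6 − 0 − 5 = 1; torsion from ∂_1 factors > 1: none. So H_0 ≅ Z.
H_1: b_1 = 15 − 5 − 10 = 0; torsion from ∂_2 factors > 1: [2]. So H_1 ≅ Z/2Z.
H_2: b_2 = 10 − 10 − 0 = 0; torsion from ∂_3 factors > 1: none. So H_2 ≅ 0.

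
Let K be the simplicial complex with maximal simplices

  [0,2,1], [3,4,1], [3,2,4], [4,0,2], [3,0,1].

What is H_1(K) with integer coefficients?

H_1 ≅ Z.

Fix the vertex order 0 < 1 < 2 < 3 < 4 and write every simplex with vertices in increasing order. Then dim K = 2 and the simplices of K are:

  0-simplices (5): [0], [1], [2], [3], [4]
  1-simplices (10): [0,1], [0,2], [0,3], [0,4], [1,2], [1,3], [1,4], [2,3], [2,4], [3,4]
  2-simplices (5): [0,1,2], [0,1,3], [0,2,4], [1,3,4], [2,3,4]

Hence C_0 ≅ Z^5, C_1 ≅ Z^10, C_2 ≅ Z^5.

∂_1: C_1 → C_0 sends each edge [p,q] (with p < q) to q − p.
As a 5×10 matrix over Z this has rank 4, with invariant factors (1,1,1,1).

∂_2: C_2 → C_1 maps a triangle to the signed sum of its edges. For instance
  ∂[1,3,4] = [3,4] − [1,4] + [1,3],
  ∂[0,2,4] = [2,4] − [0,4] + [0,2].
The resulting 10×5 matrix has rank 5, and its Smith normal form has invariant factors (1,1,1,1,1).

Reading off H_k = ker ∂_k / im ∂_{k+1}:

  H_1: rank ker ∂_1 − rank ∂_2 = (10 − 4) − 5 = 1, and the invariant factors of ∂_2 are all 1, so H_1 = Z.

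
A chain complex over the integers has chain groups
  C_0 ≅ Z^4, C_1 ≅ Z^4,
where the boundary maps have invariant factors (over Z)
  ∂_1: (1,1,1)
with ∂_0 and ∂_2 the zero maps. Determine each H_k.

H_0: b_0 = 4 − 0 − 3 = 1; torsion from ∂_1 factors > 1: none. So H_0 = Z.
H_1: b_1 = 4 − 3 − 0 = 1; torsion from ∂_2 factors > 1: none. So H_1 = Z.

H_0 = Z,  H_1 = Z.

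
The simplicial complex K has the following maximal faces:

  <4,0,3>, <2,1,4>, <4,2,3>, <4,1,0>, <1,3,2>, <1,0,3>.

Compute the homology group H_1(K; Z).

Order the vertices as 0 < 1 < 2 < 3 < 4. Listing each simplex with vertices in this order, K has dimension 2 with simplices:

  0-simplices (5): [0], [1], [2], [3], [4]
  1-simplices (9): [0,1], [0,3], [0,4], [1,2], [1,3], [1,4], [2,3], [2,4], [3,4]
  2-simplices (6): [0,1,3], [0,1,4], [0,3,4], [1,2,3], [1,2,4], [2,3,4]

Hence C_0 ≅ Z^5, C_1 ≅ Z^9, C_2 ≅ Z^6.

Boundary ∂_1: C_1 → C_0 maps an edge to its endpoints' difference, ∂[p,q] = q − p. For instance
  ∂[0,1] = [1] − [0].
This gives a 5×9 integer matrix of rank 4; reducing to Smith normal form yields diagonal entries (1,1,1,1).

∂_2: C_2 → C_1 acts by ∂[p,q,r] = [q,r] − [p,r] + [p,q]. For instance
  ∂[0,3,4] = [3,4] − [0,4] + [0,3],
  ∂[2,3,4] = [3,4] − [2,4] + [2,3].
As a 9×6 matrix over Z this has rank 5, with invariant factors (1,1,1,1,1).

Reading off H_k = ker ∂_k / im ∂_{k+1}:

  H_1: rank ker ∂_1 − rank ∂_2 = (9 − 4) − 5 = 0, and the invariant factors of ∂_2 are all 1, so H_1 ≅ 0.

H_1 = 0.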